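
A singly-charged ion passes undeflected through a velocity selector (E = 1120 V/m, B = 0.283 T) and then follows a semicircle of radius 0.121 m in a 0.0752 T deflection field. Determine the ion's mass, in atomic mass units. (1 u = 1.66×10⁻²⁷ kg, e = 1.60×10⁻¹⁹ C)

v = E/B₁ = 3960 m/s.
From r = mv/(qB₂), m = qB₂r/v = (1×1.60×10^-19)(0.0752)(0.121) / (3960) = 3.68×10^-25 kg.
In atomic mass units: m = 3.68×10^-25 / 1.66×10^-27 = 222 u.

m ≈ 222 u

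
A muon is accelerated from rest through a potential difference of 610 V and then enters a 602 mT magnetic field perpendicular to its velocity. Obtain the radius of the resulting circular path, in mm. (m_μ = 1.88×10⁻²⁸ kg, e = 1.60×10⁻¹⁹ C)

The kinetic energy gained is K = qV = (1×1.60×10^-19)(610) = 9.76×10^-17 J.
v = √(2K/m) = 1.02×10^6 m/s.
r = mv/(qB) = (1.88×10^-28)(1.02×10^6) / [(1×1.60×10^-19)(0.602)] = 1.99×10^-3 m.

r ≈ 1.99 mm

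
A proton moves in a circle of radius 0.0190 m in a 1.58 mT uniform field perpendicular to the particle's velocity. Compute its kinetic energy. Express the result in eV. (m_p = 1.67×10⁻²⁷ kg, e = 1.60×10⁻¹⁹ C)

v = qBr/m = (1×1.60×10^-19)(1.58×10^-3)(0.0190) / (1.67×10^-27) = 2880 m/s.
K = ½mv² = 0.5·(1.67×10^-27)·(2880)² = 6.91×10^-21 J = 0.0432 eV.

K ≈ 0.0432 eV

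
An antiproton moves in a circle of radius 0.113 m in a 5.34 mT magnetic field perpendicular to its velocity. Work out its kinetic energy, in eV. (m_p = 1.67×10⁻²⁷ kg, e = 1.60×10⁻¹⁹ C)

K ≈ 17.4 eV

v = qBr/m = (1×1.60×10^-19)(5.34×10^-3)(0.113) / (1.67×10^-27) = 5.78×10^4 m/s.
K = ½mv² = 0.5·(1.67×10^-27)·(5.78×10^4)² = 2.79×10^-18 J = 17.4 eV.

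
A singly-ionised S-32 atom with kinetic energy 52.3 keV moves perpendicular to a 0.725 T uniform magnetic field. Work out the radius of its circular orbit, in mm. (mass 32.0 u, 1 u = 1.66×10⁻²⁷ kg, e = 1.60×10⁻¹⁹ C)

r ≈ 257 mm

Convert the energy: K = 52.3 keV = 8.37×10^-15 J.
v = √(2K/m) = √(2·8.37×10^-15/5.31×10^-26) = 5.61×10^5 m/s.
r = mv/(qB) = (5.31×10^-26)(5.61×10^5) / [(1×1.60×10^-19)(0.725)] = 0.257 m.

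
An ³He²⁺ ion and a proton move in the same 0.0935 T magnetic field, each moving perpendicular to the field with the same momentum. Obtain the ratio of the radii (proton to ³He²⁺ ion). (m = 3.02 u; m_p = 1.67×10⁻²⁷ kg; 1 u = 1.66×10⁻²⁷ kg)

ratio ≈ 2.00

r = p/(qB) ⇒ at equal p, r ∝ 1/q.
r_{proton}/r_{³He²⁺ ion} = 2.00.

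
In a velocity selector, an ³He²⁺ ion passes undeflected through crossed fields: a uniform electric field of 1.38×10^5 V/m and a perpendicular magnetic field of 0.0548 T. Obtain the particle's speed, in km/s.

For zero net force, qE = qvB, so v = E/B.
v = (1.38×10^5) / (0.0548) = 2.52×10^6 m/s.

v ≈ 2520 km/s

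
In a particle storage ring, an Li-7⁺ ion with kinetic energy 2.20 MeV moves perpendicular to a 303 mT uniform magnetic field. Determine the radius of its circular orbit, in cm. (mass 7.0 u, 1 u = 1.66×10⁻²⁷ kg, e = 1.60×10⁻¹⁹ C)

r ≈ 187 cm

Convert the energy: K = 2.20 MeV = 3.52×10^-13 J.
v = √(2K/m) = √(2·3.52×10^-13/1.16×10^-26) = 7.78×10^6 m/s.
r = mv/(qB) = (1.16×10^-26)(7.78×10^6) / [(1×1.60×10^-19)(0.303)] = 1.87 m.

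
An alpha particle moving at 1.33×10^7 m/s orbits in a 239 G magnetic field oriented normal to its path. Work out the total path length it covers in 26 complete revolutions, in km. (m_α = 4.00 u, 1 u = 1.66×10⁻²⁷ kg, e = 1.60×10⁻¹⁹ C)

r = mv/(qB) = 11.5 m, so one revolution covers 2πr = 72.6 m.
In 26 revolutions: L = 26·2πr = 1890 m.

L ≈ 1.89 km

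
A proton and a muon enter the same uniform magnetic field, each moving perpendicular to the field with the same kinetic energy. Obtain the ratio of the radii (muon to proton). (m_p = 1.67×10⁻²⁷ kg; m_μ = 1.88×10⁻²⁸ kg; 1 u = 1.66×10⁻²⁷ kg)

r = √(2mK)/(qB) ⇒ at equal K, r ∝ √m/q.
r_{muon}/r_{proton} = 0.336.

ratio ≈ 0.336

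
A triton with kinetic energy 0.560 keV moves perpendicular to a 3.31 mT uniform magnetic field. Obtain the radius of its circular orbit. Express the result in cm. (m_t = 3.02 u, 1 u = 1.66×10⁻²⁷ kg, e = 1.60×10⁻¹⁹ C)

Convert the energy: K = 0.560 keV = 8.96×10^-17 J.
v = √(2K/m) = √(2·8.96×10^-17/5.01×10^-27) = 1.89×10^5 m/s.
r = mv/(qB) = (5.01×10^-27)(1.89×10^5) / [(1×1.60×10^-19)(3.31×10^-3)] = 1.79 m.

r ≈ 179 cm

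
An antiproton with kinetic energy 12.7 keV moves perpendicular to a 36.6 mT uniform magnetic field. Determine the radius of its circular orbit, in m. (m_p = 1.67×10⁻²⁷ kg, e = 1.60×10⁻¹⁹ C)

Convert the energy: K = 12.7 keV = 2.03×10^-15 J.
v = √(2K/m) = √(2·2.03×10^-15/1.67×10^-27) = 1.56×10^6 m/s.
r = mv/(qB) = (1.67×10^-27)(1.56×10^6) / [(1×1.60×10^-19)(0.0366)] = 0.445 m.

r ≈ 0.445 m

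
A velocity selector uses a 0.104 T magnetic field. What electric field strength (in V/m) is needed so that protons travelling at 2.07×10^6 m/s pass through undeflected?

E ≈ 2.15×10^5 V/m

qE = qvB ⇒ E = vB = (2.07×10^6)(0.104) = 2.15×10^5 V/m.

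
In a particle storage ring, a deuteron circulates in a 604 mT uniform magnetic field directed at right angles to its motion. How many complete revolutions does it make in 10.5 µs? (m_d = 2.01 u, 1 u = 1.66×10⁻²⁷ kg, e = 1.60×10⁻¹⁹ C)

N = 48

T = 2πm/(qB) = 2π(3.3366×10^-27) / [(1×1.60×10^-19)(0.604)] = 2.1693×10^-7 s.
N = t/T = 1.05×10^-5 / 2.1693×10^-7 ≈ 48.40, so 48 complete revolutions.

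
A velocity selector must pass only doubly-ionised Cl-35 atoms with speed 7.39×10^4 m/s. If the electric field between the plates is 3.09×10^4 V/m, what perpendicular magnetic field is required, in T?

B ≈ 0.418 T

qE = qvB ⇒ B = E/v = (3.09×10^4) / (7.39×10^4) = 0.418 T.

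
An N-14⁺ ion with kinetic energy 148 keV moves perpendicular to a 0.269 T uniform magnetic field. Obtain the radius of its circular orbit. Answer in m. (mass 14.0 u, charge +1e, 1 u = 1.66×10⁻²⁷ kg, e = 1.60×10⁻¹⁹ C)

Convert the energy: K = 148 keV = 2.37×10^-14 J.
v = √(2K/m) = √(2·2.37×10^-14/2.32×10^-26) = 1.43×10^6 m/s.
r = mv/(qB) = (2.32×10^-26)(1.43×10^6) / [(1×1.60×10^-19)(0.269)] = 0.771 m.

r ≈ 0.771 m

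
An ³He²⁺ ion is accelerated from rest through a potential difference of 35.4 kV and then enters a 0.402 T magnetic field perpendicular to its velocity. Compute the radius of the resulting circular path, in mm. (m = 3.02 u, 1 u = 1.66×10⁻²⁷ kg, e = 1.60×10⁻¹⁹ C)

r ≈ 82.8 mm

The kinetic energy gained is K = qV = (2×1.60×10^-19)(3.54×10^4) = 1.13×10^-14 J.
v = √(2K/m) = 2.13×10^6 m/s.
r = mv/(qB) = (5.01×10^-27)(2.13×10^6) / [(2×1.60×10^-19)(0.402)] = 0.0828 m.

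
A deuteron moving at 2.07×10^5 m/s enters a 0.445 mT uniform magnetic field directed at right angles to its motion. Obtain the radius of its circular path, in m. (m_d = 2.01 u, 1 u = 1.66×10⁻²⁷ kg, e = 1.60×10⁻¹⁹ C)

r ≈ 9.70 m

The magnetic force provides the centripetal force: qvB = mv²/r, so r = mv/(qB).
r = (3.34×10^-27 kg)(2.07×10^5 m/s) / [(1×1.60×10^-19 C)(4.45×10^-4 T)] = 9.70 m.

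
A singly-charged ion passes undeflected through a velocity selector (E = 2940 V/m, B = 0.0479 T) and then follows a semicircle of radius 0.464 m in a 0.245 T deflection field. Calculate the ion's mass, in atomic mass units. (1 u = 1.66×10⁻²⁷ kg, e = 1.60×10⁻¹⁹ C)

v = E/B₁ = 6.14×10^4 m/s.
From r = mv/(qB₂), m = qB₂r/v = (1×1.60×10^-19)(0.245)(0.464) / (6.14×10^4) = 2.96×10^-25 kg.
In atomic mass units: m = 2.96×10^-25 / 1.66×10^-27 = 179 u.

m ≈ 179 u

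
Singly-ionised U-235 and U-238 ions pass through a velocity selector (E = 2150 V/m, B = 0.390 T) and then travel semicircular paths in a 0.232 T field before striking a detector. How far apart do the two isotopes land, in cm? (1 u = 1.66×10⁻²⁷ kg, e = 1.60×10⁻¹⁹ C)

Both emerge at v = E/B₁ = 5510 m/s.
r = mv/(qB₂), so r₁ = 0.057935 m and r₂ = 0.058675 m, giving Δr = 7.40×10^-4 m.
After a semicircle each ion lands a diameter 2r from the entry slit, so the separation is 2Δr = 1.48×10^-3 m.

Δd ≈ 0.148 cm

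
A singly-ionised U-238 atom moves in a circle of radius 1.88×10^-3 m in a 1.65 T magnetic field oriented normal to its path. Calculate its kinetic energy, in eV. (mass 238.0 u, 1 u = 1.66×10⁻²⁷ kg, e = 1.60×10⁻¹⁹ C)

K ≈ 1.95 eV

v = qBr/m = (1×1.60×10^-19)(1.65)(1.88×10^-3) / (3.95×10^-25) = 1260 m/s.
K = ½mv² = 0.5·(3.95×10^-25)·(1260)² = 3.12×10^-19 J = 1.95 eV.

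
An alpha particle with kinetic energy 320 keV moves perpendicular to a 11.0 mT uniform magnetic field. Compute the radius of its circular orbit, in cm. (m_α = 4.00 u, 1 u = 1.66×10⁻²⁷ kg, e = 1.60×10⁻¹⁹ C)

r ≈ 741 cm

Convert the energy: K = 320 keV = 5.12×10^-14 J.
v = √(2K/m) = √(2·5.12×10^-14/6.64×10^-27) = 3.93×10^6 m/s.
r = mv/(qB) = (6.64×10^-27)(3.93×10^6) / [(2×1.60×10^-19)(0.0110)] = 7.41 m.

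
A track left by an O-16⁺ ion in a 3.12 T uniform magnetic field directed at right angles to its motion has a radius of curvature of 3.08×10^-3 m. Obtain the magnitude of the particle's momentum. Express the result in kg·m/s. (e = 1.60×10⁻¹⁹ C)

p ≈ 1.54×10^-21 kg·m/s

Since qvB = mv²/r, the momentum p = mv = qBr.
p = (1×1.60×10^-19)(3.12)(3.08×10^-3) = 1.54×10^-21 kg·m/s.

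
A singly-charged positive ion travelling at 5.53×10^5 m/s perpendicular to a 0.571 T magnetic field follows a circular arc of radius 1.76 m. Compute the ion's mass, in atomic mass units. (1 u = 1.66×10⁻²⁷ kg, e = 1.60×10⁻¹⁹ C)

qvB = mv²/r ⇒ m = qBr/v.
m = (1×1.60×10^-19)(0.571)(1.76) / (5.53×10^5) = 2.91×10^-25 kg = 175 u.

m ≈ 175 u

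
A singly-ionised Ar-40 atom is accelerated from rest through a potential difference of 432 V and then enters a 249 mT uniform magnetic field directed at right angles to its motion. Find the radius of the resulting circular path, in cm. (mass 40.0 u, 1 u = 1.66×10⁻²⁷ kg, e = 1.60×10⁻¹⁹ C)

r ≈ 7.60 cm

The kinetic energy gained is K = qV = (1×1.60×10^-19)(432) = 6.91×10^-17 J.
v = √(2K/m) = 4.56×10^4 m/s.
r = mv/(qB) = (6.64×10^-26)(4.56×10^4) / [(1×1.60×10^-19)(0.249)] = 0.0760 m.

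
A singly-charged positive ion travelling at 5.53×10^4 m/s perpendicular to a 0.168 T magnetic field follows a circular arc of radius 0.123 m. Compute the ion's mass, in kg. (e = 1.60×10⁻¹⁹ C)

m ≈ 5.98×10^-26 kg

qvB = mv²/r ⇒ m = qBr/v.
m = (1×1.60×10^-19)(0.168)(0.123) / (5.53×10^4) = 5.98×10^-26 kg.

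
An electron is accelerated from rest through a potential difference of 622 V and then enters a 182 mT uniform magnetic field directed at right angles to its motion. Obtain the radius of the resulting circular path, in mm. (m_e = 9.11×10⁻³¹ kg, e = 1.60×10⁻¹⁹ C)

r ≈ 0.462 mm

The kinetic energy gained is K = qV = (1×1.60×10^-19)(622) = 9.95×10^-17 J.
v = √(2K/m) = 1.48×10^7 m/s.
r = mv/(qB) = (9.11×10^-31)(1.48×10^7) / [(1×1.60×10^-19)(0.182)] = 4.62×10^-4 m.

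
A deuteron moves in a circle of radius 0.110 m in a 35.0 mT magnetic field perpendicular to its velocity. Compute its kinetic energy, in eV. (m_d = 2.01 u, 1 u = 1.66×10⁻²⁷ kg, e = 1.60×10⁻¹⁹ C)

v = qBr/m = (1×1.60×10^-19)(0.0350)(0.110) / (3.34×10^-27) = 1.85×10^5 m/s.
K = ½mv² = 0.5·(3.34×10^-27)·(1.85×10^5)² = 5.69×10^-17 J = 355 eV.

K ≈ 355 eV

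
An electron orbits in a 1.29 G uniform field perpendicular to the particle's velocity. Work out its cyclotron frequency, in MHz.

f = qB/(2πm) = (1×1.60×10^-19)(1.29×10^-4) / [2π(9.11×10^-31)] = 3.61×10^6 Hz.

f ≈ 3.61 MHz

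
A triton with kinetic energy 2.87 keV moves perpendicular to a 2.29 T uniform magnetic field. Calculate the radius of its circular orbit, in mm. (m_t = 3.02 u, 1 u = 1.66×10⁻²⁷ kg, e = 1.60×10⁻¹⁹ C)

r ≈ 5.86 mm

Convert the energy: K = 2.87 keV = 4.59×10^-16 J.
v = √(2K/m) = √(2·4.59×10^-16/5.01×10^-27) = 4.28×10^5 m/s.
r = mv/(qB) = (5.01×10^-27)(4.28×10^5) / [(1×1.60×10^-19)(2.29)] = 5.86×10^-3 m.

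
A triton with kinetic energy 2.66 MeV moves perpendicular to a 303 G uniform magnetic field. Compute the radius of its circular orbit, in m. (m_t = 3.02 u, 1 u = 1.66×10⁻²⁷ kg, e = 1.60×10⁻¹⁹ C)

r ≈ 13.5 m

Convert the energy: K = 2.66 MeV = 4.26×10^-13 J.
v = √(2K/m) = √(2·4.26×10^-13/5.01×10^-27) = 1.30×10^7 m/s.
r = mv/(qB) = (5.01×10^-27)(1.30×10^7) / [(1×1.60×10^-19)(0.0303)] = 13.5 m.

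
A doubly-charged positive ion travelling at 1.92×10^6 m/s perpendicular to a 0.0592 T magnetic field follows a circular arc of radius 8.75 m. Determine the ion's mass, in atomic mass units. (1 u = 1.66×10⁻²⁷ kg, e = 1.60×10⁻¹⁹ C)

m ≈ 52.0 u

qvB = mv²/r ⇒ m = qBr/v.
m = (2×1.60×10^-19)(0.0592)(8.75) / (1.92×10^6) = 8.63×10^-26 kg = 52.0 u.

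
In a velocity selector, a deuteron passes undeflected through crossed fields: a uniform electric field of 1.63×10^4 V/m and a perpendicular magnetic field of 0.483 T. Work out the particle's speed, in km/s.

For zero net force, qE = qvB, so v = E/B.
v = (1.63×10^4) / (0.483) = 3.37×10^4 m/s.

v ≈ 33.7 km/s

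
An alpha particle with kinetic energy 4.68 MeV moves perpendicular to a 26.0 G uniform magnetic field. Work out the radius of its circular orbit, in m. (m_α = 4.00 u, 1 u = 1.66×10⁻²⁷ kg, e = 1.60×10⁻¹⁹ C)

r ≈ 120 m

Convert the energy: K = 4.68 MeV = 7.49×10^-13 J.
v = √(2K/m) = √(2·7.49×10^-13/6.64×10^-27) = 1.50×10^7 m/s.
r = mv/(qB) = (6.64×10^-27)(1.50×10^7) / [(2×1.60×10^-19)(2.60×10^-3)] = 120 m.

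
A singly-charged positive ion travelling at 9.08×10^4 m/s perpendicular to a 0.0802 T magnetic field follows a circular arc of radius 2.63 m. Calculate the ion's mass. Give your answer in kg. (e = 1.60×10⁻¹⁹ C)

m ≈ 3.72×10^-25 kg

qvB = mv²/r ⇒ m = qBr/v.
m = (1×1.60×10^-19)(0.0802)(2.63) / (9.08×10^4) = 3.72×10^-25 kg.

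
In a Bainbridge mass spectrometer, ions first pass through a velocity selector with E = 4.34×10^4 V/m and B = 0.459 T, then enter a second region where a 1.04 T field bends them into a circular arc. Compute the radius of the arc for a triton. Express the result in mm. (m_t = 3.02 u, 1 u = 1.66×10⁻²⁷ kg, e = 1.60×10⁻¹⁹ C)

The selector passes v = E/B = 4.34×10^4/0.459 = 9.46×10^4 m/s.
In the deflection region, r = mv/(qB₂) = (5.01×10^-27)(9.46×10^4) / [(1×1.60×10^-19)(1.04)] = 2.85×10^-3 m.

r ≈ 2.85 mm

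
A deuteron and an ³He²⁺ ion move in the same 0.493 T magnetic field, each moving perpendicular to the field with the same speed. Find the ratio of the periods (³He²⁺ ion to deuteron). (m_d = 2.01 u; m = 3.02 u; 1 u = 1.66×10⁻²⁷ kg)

T = 2πm/(qB) is independent of speed, so T₂/T₁ = (m₂/q₂)/(m₁/q₁).
T_{³He²⁺ ion}/T_{deuteron} = (5.01×10^-27/2e) / (3.34×10^-27/1e) = 0.751.

ratio ≈ 0.751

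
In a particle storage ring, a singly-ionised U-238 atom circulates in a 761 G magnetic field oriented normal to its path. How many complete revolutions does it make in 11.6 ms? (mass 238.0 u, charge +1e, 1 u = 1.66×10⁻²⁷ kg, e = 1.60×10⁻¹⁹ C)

T = 2πm/(qB) = 2π(3.9508×10^-25) / [(1×1.60×10^-19)(0.0761)] = 2.0387×10^-4 s.
N = t/T = 0.0116 / 2.0387×10^-4 ≈ 56.90, so 56 complete revolutions.

N = 56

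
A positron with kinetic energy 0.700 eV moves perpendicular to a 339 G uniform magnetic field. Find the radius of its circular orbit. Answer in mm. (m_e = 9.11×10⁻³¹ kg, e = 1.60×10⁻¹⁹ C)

r ≈ 0.0833 mm

Convert the energy: K = 0.700 eV = 1.12×10^-19 J.
v = √(2K/m) = √(2·1.12×10^-19/9.11×10^-31) = 4.96×10^5 m/s.
r = mv/(qB) = (9.11×10^-31)(4.96×10^5) / [(1×1.60×10^-19)(0.0339)] = 8.33×10^-5 m.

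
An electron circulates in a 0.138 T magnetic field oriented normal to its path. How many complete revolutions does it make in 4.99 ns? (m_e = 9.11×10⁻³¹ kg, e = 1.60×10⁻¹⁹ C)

N = 19

T = 2πm/(qB) = 2π(9.11×10^-31) / [(1×1.60×10^-19)(0.138)] = 2.5924×10^-10 s.
N = t/T = 4.99×10^-9 / 2.5924×10^-10 ≈ 19.25, so 19 complete revolutions.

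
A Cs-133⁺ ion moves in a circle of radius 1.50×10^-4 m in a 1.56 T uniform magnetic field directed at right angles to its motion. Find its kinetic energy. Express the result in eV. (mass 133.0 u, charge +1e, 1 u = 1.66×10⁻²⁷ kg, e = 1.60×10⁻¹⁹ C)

v = qBr/m = (1×1.60×10^-19)(1.56)(1.50×10^-4) / (2.21×10^-25) = 170 m/s.
K = ½mv² = 0.5·(2.21×10^-25)·(170)² = 3.17×10^-21 J = 0.0198 eV.

K ≈ 0.0198 eV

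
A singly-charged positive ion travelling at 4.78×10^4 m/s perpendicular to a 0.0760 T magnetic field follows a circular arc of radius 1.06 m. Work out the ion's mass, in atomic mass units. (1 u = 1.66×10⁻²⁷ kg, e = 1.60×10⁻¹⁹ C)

qvB = mv²/r ⇒ m = qBr/v.
m = (1×1.60×10^-19)(0.0760)(1.06) / (4.78×10^4) = 2.70×10^-25 kg = 162 u.

m ≈ 162 u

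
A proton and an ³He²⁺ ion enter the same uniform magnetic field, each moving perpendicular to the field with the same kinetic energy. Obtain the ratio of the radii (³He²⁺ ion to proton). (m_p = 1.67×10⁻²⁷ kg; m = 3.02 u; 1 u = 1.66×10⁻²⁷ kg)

r = √(2mK)/(qB) ⇒ at equal K, r ∝ √m/q.
r_{³He²⁺ ion}/r_{proton} = 0.866.

ratio ≈ 0.866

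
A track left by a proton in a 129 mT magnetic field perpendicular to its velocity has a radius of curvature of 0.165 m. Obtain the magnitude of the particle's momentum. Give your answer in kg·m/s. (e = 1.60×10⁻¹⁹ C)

Since qvB = mv²/r, the momentum p = mv = qBr.
p = (1×1.60×10^-19)(0.129)(0.165) = 3.41×10^-21 kg·m/s.

p ≈ 3.41×10^-21 kg·m/s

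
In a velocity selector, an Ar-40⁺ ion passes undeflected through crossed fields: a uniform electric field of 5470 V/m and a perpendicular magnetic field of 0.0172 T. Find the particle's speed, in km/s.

For zero net force, qE = qvB, so v = E/B.
v = (5470) / (0.0172) = 3.18×10^5 m/s.

v ≈ 318 km/s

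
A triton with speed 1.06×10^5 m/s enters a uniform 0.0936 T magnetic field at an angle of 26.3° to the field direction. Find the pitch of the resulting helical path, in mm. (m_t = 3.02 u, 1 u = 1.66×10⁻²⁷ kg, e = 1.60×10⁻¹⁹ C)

The velocity component along B is v∥ = v cos26.3° = 9.50×10^4 m/s.
The cyclotron period T = 2πm/(qB) = 2.10×10^-6 s is set by m, q, B alone.
Pitch = v∥·T = (9.50×10^4)(2.10×10^-6) = 0.200 m.

pitch ≈ 200 mm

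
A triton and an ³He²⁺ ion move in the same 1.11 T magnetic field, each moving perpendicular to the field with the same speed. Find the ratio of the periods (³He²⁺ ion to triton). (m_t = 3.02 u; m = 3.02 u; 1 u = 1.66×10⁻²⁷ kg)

ratio ≈ 0.500

T = 2πm/(qB) is independent of speed, so T₂/T₁ = (m₂/q₂)/(m₁/q₁).
T_{³He²⁺ ion}/T_{triton} = (5.01×10^-27/2e) / (5.01×10^-27/1e) = 0.500.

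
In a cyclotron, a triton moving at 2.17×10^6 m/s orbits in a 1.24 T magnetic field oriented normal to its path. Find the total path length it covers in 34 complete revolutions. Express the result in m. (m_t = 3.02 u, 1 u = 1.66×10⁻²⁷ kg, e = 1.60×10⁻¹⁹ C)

L ≈ 11.7 m

r = mv/(qB) = 0.0548 m, so one revolution covers 2πr = 0.345 m.
In 34 revolutions: L = 34·2πr = 11.7 m.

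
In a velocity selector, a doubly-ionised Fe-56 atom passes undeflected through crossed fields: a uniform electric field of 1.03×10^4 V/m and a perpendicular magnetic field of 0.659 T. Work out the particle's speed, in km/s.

v ≈ 15.6 km/s

For zero net force, qE = qvB, so v = E/B.
v = (1.03×10^4) / (0.659) = 1.56×10^4 m/s.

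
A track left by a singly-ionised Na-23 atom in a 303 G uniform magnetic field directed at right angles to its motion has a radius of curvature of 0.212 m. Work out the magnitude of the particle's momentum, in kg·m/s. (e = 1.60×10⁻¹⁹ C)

p ≈ 1.03×10^-21 kg·m/s

Since qvB = mv²/r, the momentum p = mv = qBr.
p = (1×1.60×10^-19)(0.0303)(0.212) = 1.03×10^-21 kg·m/s.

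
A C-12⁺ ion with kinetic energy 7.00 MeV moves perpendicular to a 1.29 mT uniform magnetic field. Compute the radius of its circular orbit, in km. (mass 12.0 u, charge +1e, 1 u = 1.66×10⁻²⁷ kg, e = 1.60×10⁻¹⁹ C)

Convert the energy: K = 7.00 MeV = 1.12×10^-12 J.
v = √(2K/m) = √(2·1.12×10^-12/1.99×10^-26) = 1.06×10^7 m/s.
r = mv/(qB) = (1.99×10^-26)(1.06×10^7) / [(1×1.60×10^-19)(1.29×10^-3)] = 1020 m.

r ≈ 1.02 km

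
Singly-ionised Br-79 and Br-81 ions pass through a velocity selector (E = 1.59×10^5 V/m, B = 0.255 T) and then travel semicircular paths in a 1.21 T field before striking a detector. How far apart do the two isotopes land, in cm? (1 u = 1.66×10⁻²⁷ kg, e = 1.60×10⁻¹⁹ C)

Both emerge at v = E/B₁ = 6.24×10^5 m/s.
r = mv/(qB₂), so r₁ = 0.4224 m and r₂ = 0.4331 m, giving Δr = 0.0107 m.
After a semicircle each ion lands a diameter 2r from the entry slit, so the separation is 2Δr = 0.0214 m.

Δd ≈ 2.14 cm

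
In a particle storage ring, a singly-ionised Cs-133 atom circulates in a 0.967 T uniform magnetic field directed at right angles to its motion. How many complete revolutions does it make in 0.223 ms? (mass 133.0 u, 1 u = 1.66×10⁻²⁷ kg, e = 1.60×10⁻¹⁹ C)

T = 2πm/(qB) = 2π(2.2078×10^-25) / [(1×1.60×10^-19)(0.967)] = 8.9659×10^-6 s.
N = t/T = 2.23×10^-4 / 8.9659×10^-6 ≈ 24.87, so 24 complete revolutions.

N = 24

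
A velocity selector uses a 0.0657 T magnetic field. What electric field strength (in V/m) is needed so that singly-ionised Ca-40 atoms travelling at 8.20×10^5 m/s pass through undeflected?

qE = qvB ⇒ E = vB = (8.20×10^5)(0.0657) = 5.39×10^4 V/m.

E ≈ 5.39×10^4 V/m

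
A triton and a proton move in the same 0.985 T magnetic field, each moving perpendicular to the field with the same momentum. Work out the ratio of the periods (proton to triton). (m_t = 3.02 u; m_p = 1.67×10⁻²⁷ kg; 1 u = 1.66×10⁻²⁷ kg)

T = 2πm/(qB) is independent of speed, so T₂/T₁ = (m₂/q₂)/(m₁/q₁).
T_{proton}/T_{triton} = (1.67×10^-27/1e) / (5.01×10^-27/1e) = 0.333.

ratio ≈ 0.333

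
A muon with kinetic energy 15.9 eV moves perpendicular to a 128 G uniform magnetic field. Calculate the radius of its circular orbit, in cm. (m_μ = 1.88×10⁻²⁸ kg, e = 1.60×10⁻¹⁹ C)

Convert the energy: K = 15.9 eV = 2.54×10^-18 J.
v = √(2K/m) = √(2·2.54×10^-18/1.88×10^-28) = 1.65×10^5 m/s.
r = mv/(qB) = (1.88×10^-28)(1.65×10^5) / [(1×1.60×10^-19)(0.0128)] = 0.0151 m.

r ≈ 1.51 cm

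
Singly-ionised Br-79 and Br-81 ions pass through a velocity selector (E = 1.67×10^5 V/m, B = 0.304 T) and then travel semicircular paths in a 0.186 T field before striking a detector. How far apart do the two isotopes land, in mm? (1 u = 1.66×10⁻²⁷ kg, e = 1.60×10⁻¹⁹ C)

Δd ≈ 123 mm

Both emerge at v = E/B₁ = 5.49×10^5 m/s.
r = mv/(qB₂), so r₁ = 2.4207 m and r₂ = 2.4820 m, giving Δr = 0.0613 m.
After a semicircle each ion lands a diameter 2r from the entry slit, so the separation is 2Δr = 0.123 m.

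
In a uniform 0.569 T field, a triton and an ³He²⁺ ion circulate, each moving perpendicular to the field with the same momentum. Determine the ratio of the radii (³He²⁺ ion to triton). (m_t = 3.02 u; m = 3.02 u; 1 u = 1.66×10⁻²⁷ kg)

ratio ≈ 0.500

r = p/(qB) ⇒ at equal p, r ∝ 1/q.
r_{³He²⁺ ion}/r_{triton} = 0.500.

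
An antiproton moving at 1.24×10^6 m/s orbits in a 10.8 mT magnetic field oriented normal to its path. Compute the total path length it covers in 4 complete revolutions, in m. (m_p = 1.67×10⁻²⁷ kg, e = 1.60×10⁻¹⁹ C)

r = mv/(qB) = 1.20 m, so one revolution covers 2πr = 7.53 m.
In 4 revolutions: L = 4·2πr = 30.1 m.

L ≈ 30.1 m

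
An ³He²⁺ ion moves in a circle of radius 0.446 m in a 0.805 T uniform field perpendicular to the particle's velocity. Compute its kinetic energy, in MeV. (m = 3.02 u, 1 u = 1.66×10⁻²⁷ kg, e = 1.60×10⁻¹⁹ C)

v = qBr/m = (2×1.60×10^-19)(0.805)(0.446) / (5.01×10^-27) = 2.29×10^7 m/s.
K = ½mv² = 0.5·(5.01×10^-27)·(2.29×10^7)² = 1.32×10^-12 J = 8.23 MeV.

K ≈ 8.23 MeV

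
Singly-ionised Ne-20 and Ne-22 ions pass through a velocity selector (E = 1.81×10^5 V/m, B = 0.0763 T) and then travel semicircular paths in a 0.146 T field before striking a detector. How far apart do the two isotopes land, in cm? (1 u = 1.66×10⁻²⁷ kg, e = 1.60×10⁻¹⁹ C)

Both emerge at v = E/B₁ = 2.37×10^6 m/s.
r = mv/(qB₂), so r₁ = 3.371 m and r₂ = 3.709 m, giving Δr = 0.337 m.
After a semicircle each ion lands a diameter 2r from the entry slit, so the separation is 2Δr = 0.674 m.

Δd ≈ 67.4 cm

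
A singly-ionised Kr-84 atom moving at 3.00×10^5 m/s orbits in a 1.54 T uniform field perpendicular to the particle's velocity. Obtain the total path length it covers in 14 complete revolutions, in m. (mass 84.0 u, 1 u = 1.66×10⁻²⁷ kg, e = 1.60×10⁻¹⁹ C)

L ≈ 14.9 m

r = mv/(qB) = 0.170 m, so one revolution covers 2πr = 1.07 m.
In 14 revolutions: L = 14·2πr = 14.9 m.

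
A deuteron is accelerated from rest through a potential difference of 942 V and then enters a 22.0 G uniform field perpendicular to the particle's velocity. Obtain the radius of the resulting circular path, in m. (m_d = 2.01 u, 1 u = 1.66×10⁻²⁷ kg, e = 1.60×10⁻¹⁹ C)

r ≈ 2.85 m

The kinetic energy gained is K = qV = (1×1.60×10^-19)(942) = 1.51×10^-16 J.
v = √(2K/m) = 3.01×10^5 m/s.
r = mv/(qB) = (3.34×10^-27)(3.01×10^5) / [(1×1.60×10^-19)(2.20×10^-3)] = 2.85 m.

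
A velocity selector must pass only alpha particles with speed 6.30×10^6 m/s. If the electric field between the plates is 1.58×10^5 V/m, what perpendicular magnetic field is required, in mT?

B ≈ 25.1 mT

qE = qvB ⇒ B = E/v = (1.58×10^5) / (6.30×10^6) = 0.0251 T.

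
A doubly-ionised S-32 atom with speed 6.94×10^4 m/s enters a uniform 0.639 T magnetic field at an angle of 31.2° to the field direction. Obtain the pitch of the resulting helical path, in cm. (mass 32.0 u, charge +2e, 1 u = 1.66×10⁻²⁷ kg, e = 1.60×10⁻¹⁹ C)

The velocity component along B is v∥ = v cos31.2° = 5.94×10^4 m/s.
The cyclotron period T = 2πm/(qB) = 1.63×10^-6 s is set by m, q, B alone.
Pitch = v∥·T = (5.94×10^4)(1.63×10^-6) = 0.0969 m.

pitch ≈ 9.69 cm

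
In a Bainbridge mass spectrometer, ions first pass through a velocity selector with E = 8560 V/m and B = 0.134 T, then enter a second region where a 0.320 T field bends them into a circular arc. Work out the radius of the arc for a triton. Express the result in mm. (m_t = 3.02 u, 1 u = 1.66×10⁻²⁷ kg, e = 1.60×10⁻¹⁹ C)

The selector passes v = E/B = 8560/0.134 = 6.39×10^4 m/s.
In the deflection region, r = mv/(qB₂) = (5.01×10^-27)(6.39×10^4) / [(1×1.60×10^-19)(0.320)] = 6.25×10^-3 m.

r ≈ 6.25 mm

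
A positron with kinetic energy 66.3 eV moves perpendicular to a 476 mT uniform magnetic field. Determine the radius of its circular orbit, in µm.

r ≈ 57.7 µm

Convert the energy: K = 66.3 eV = 1.06×10^-17 J.
v = √(2K/m) = √(2·1.06×10^-17/9.11×10^-31) = 4.83×10^6 m/s.
r = mv/(qB) = (9.11×10^-31)(4.83×10^6) / [(1×1.60×10^-19)(0.476)] = 5.77×10^-5 m.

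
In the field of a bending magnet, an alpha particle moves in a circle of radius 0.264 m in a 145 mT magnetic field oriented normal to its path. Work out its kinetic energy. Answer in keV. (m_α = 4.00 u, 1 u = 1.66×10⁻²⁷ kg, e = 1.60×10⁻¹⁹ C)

v = qBr/m = (2×1.60×10^-19)(0.145)(0.264) / (6.64×10^-27) = 1.84×10^6 m/s.
K = ½mv² = 0.5·(6.64×10^-27)·(1.84×10^6)² = 1.13×10^-14 J = 70.6 keV.

K ≈ 70.6 keV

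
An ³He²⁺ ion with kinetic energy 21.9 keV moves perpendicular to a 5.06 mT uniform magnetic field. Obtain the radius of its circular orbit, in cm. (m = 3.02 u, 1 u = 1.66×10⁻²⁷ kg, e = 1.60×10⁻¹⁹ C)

Convert the energy: K = 21.9 keV = 3.50×10^-15 J.
v = √(2K/m) = √(2·3.50×10^-15/5.01×10^-27) = 1.18×10^6 m/s.
r = mv/(qB) = (5.01×10^-27)(1.18×10^6) / [(2×1.60×10^-19)(5.06×10^-3)] = 3.66 m.

r ≈ 366 cm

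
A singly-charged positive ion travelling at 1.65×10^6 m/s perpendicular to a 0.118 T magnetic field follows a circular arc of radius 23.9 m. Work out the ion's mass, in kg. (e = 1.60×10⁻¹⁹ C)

m ≈ 2.73×10^-25 kg

qvB = mv²/r ⇒ m = qBr/v.
m = (1×1.60×10^-19)(0.118)(23.9) / (1.65×10^6) = 2.73×10^-25 kg.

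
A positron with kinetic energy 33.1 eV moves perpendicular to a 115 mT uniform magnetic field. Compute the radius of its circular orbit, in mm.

r ≈ 0.169 mm

Convert the energy: K = 33.1 eV = 5.30×10^-18 J.
v = √(2K/m) = √(2·5.30×10^-18/9.11×10^-31) = 3.41×10^6 m/s.
r = mv/(qB) = (9.11×10^-31)(3.41×10^6) / [(1×1.60×10^-19)(0.115)] = 1.69×10^-4 m.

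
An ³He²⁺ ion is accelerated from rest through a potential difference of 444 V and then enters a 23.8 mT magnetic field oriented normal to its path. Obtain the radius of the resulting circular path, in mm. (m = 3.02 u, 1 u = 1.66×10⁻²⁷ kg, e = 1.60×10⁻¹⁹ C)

The kinetic energy gained is K = qV = (2×1.60×10^-19)(444) = 1.42×10^-16 J.
v = √(2K/m) = 2.38×10^5 m/s.
r = mv/(qB) = (5.01×10^-27)(2.38×10^5) / [(2×1.60×10^-19)(0.0238)] = 0.157 m.

r ≈ 157 mm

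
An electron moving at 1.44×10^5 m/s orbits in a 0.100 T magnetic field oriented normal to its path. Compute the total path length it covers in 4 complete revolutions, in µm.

L ≈ 206 µm

r = mv/(qB) = 8.20×10^-6 m, so one revolution covers 2πr = 5.15×10^-5 m.
In 4 revolutions: L = 4·2πr = 2.06×10^-4 m.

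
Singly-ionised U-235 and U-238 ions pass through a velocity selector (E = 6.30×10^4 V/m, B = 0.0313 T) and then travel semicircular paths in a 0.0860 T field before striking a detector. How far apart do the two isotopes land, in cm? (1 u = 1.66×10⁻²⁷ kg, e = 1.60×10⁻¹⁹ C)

Both emerge at v = E/B₁ = 2.01×10^6 m/s.
r = mv/(qB₂), so r₁ = 57.063 m and r₂ = 57.791 m, giving Δr = 0.728 m.
After a semicircle each ion lands a diameter 2r from the entry slit, so the separation is 2Δr = 1.46 m.

Δd ≈ 146 cm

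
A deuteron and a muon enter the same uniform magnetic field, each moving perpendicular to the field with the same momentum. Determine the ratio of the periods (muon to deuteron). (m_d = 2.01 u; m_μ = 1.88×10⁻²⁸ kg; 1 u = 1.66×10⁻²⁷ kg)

ratio ≈ 0.0563

T = 2πm/(qB) is independent of speed, so T₂/T₁ = (m₂/q₂)/(m₁/q₁).
T_{muon}/T_{deuteron} = (1.88×10^-28/1e) / (3.34×10^-27/1e) = 0.0563.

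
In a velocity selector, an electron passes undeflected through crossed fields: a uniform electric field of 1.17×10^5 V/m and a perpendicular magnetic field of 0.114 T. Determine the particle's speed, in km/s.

v ≈ 1030 km/s

For zero net force, qE = qvB, so v = E/B.
v = (1.17×10^5) / (0.114) = 1.03×10^6 m/s.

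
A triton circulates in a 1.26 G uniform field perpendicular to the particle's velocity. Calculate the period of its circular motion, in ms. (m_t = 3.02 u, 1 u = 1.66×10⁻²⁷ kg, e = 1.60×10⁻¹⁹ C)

T ≈ 1.56 ms

The cyclotron period is independent of speed: T = 2πm/(qB).
T = 2π(5.01×10^-27) / [(1×1.60×10^-19)(1.26×10^-4)] = 1.56×10^-3 s.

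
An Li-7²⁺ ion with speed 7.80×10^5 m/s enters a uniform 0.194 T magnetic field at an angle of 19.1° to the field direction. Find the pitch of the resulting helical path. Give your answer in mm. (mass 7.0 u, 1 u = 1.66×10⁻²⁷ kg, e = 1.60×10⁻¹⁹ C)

pitch ≈ 867 mm

The velocity component along B is v∥ = v cos19.1° = 7.37×10^5 m/s.
The cyclotron period T = 2πm/(qB) = 1.18×10^-6 s is set by m, q, B alone.
Pitch = v∥·T = (7.37×10^5)(1.18×10^-6) = 0.867 m.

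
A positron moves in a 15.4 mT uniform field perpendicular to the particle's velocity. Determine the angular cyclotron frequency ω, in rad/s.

ω = qB/m = (1×1.60×10^-19)(0.0154) / (9.11×10^-31) = 2.70×10^9 rad/s.

ω ≈ 2.70×10^9 rad/s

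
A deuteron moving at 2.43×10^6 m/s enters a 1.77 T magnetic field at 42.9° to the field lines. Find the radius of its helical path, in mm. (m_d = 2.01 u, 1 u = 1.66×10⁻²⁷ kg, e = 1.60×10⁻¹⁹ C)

r ≈ 19.5 mm

Only the perpendicular component v⊥ = v sin42.9° = 1.65×10^6 m/s is bent by the field.
r = m v⊥ /(qB) = (3.34×10^-27)(1.65×10^6) / [(1×1.60×10^-19)(1.77)] = 0.0195 m.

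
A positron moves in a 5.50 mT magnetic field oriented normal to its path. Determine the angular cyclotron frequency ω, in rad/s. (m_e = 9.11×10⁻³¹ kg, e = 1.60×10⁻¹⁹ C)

ω ≈ 9.66×10^8 rad/s

ω = qB/m = (1×1.60×10^-19)(5.50×10^-3) / (9.11×10^-31) = 9.66×10^8 rad/s.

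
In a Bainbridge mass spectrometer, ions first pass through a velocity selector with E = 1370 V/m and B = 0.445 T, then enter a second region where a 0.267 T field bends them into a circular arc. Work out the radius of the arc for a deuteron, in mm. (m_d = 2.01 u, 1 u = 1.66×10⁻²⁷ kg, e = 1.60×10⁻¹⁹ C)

r ≈ 0.240 mm

The selector passes v = E/B = 1370/0.445 = 3080 m/s.
In the deflection region, r = mv/(qB₂) = (3.34×10^-27)(3080) / [(1×1.60×10^-19)(0.267)] = 2.40×10^-4 m.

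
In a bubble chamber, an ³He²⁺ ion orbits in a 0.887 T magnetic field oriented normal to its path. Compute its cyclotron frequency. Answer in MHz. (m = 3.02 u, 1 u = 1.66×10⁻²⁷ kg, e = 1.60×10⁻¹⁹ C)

f ≈ 9.01 MHz

f = qB/(2πm) = (2×1.60×10^-19)(0.887) / [2π(5.01×10^-27)] = 9.01×10^6 Hz.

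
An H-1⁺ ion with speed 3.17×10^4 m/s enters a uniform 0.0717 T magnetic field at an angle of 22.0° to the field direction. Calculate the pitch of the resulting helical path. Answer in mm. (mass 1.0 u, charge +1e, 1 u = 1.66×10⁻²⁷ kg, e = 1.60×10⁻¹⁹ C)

pitch ≈ 26.7 mm

The velocity component along B is v∥ = v cos22.0° = 2.94×10^4 m/s.
The cyclotron period T = 2πm/(qB) = 9.09×10^-7 s is set by m, q, B alone.
Pitch = v∥·T = (2.94×10^4)(9.09×10^-7) = 0.0267 m.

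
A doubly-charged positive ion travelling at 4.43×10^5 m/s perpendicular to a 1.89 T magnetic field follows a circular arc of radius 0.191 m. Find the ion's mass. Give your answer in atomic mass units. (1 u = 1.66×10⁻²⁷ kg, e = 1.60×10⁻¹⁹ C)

m ≈ 157 u

qvB = mv²/r ⇒ m = qBr/v.
m = (2×1.60×10^-19)(1.89)(0.191) / (4.43×10^5) = 2.61×10^-25 kg = 157 u.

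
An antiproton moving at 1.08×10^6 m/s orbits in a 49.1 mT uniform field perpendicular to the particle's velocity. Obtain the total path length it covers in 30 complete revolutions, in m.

r = mv/(qB) = 0.230 m, so one revolution covers 2πr = 1.44 m.
In 30 revolutions: L = 30·2πr = 43.3 m.

L ≈ 43.3 m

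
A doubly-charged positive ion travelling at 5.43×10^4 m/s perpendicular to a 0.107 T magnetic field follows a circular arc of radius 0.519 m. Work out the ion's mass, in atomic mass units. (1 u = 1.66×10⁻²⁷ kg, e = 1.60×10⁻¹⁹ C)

m ≈ 197 u

qvB = mv²/r ⇒ m = qBr/v.
m = (2×1.60×10^-19)(0.107)(0.519) / (5.43×10^4) = 3.27×10^-25 kg = 197 u.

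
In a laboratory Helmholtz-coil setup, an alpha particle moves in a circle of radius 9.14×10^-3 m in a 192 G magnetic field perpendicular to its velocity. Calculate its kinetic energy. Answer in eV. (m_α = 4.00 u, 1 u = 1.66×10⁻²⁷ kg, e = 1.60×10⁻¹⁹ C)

K ≈ 1.48 eV

v = qBr/m = (2×1.60×10^-19)(0.0192)(9.14×10^-3) / (6.64×10^-27) = 8460 m/s.
K = ½mv² = 0.5·(6.64×10^-27)·(8460)² = 2.37×10^-19 J = 1.48 eV.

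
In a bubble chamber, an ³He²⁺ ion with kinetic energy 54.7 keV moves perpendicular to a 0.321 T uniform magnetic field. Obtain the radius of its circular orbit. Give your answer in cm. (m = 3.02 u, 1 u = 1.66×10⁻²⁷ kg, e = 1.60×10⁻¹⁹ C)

r ≈ 9.12 cm

Convert the energy: K = 54.7 keV = 8.75×10^-15 J.
v = √(2K/m) = √(2·8.75×10^-15/5.01×10^-27) = 1.87×10^6 m/s.
r = mv/(qB) = (5.01×10^-27)(1.87×10^6) / [(2×1.60×10^-19)(0.321)] = 0.0912 m.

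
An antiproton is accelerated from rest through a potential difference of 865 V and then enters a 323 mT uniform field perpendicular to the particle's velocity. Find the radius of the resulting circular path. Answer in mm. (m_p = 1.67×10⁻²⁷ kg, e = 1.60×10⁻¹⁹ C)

The kinetic energy gained is K = qV = (1×1.60×10^-19)(865) = 1.38×10^-16 J.
v = √(2K/m) = 4.07×10^5 m/s.
r = mv/(qB) = (1.67×10^-27)(4.07×10^5) / [(1×1.60×10^-19)(0.323)] = 0.0132 m.

r ≈ 13.2 mm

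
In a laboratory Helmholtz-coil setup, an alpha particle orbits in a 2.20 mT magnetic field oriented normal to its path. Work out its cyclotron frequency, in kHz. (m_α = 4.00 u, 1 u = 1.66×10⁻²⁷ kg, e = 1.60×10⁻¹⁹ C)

f = qB/(2πm) = (2×1.60×10^-19)(2.20×10^-3) / [2π(6.64×10^-27)] = 1.69×10^4 Hz.

f ≈ 16.9 kHz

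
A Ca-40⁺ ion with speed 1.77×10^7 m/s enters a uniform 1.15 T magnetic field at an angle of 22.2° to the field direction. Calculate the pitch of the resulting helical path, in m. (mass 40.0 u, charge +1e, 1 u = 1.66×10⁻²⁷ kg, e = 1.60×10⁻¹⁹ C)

The velocity component along B is v∥ = v cos22.2° = 1.64×10^7 m/s.
The cyclotron period T = 2πm/(qB) = 2.27×10^-6 s is set by m, q, B alone.
Pitch = v∥·T = (1.64×10^7)(2.27×10^-6) = 37.2 m.

pitch ≈ 37.2 m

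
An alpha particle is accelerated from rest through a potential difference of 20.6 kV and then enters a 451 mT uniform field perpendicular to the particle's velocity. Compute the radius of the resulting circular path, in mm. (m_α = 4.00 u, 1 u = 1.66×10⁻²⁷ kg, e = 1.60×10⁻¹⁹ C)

The kinetic energy gained is K = qV = (2×1.60×10^-19)(2.06×10^4) = 6.59×10^-15 J.
v = √(2K/m) = 1.41×10^6 m/s.
r = mv/(qB) = (6.64×10^-27)(1.41×10^6) / [(2×1.60×10^-19)(0.451)] = 0.0648 m.

r ≈ 64.8 mm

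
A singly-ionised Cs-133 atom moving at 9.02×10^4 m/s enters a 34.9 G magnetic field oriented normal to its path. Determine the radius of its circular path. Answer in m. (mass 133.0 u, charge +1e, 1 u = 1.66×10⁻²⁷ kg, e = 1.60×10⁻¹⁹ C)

The magnetic force provides the centripetal force: qvB = mv²/r, so r = mv/(qB).
r = (2.21×10^-25 kg)(9.02×10^4 m/s) / [(1×1.60×10^-19 C)(3.49×10^-3 T)] = 35.7 m.

r ≈ 35.7 m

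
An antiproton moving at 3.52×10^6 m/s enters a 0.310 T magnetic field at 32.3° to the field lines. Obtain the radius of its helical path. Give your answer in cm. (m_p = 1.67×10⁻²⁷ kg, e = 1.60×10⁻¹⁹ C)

Only the perpendicular component v⊥ = v sin32.3° = 1.88×10^6 m/s is bent by the field.
r = m v⊥ /(qB) = (1.67×10^-27)(1.88×10^6) / [(1×1.60×10^-19)(0.310)] = 0.0633 m.

r ≈ 6.33 cm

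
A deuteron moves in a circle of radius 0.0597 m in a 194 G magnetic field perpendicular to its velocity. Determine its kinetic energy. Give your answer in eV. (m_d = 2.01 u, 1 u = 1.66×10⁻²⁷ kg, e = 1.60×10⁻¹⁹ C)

v = qBr/m = (1×1.60×10^-19)(0.0194)(0.0597) / (3.34×10^-27) = 5.55×10^4 m/s.
K = ½mv² = 0.5·(3.34×10^-27)·(5.55×10^4)² = 5.15×10^-18 J = 32.2 eV.

K ≈ 32.2 eV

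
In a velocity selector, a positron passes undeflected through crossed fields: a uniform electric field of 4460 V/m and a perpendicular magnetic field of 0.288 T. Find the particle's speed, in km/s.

v ≈ 15.5 km/s

For zero net force, qE = qvB, so v = E/B.
v = (4460) / (0.288) = 1.55×10^4 m/s.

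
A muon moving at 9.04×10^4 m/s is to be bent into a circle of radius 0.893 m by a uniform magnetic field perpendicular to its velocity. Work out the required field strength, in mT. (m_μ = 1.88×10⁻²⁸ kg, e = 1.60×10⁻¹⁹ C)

B ≈ 0.119 mT

qvB = mv²/r gives B = mv/(qr).
B = (1.88×10^-28)(9.04×10^4) / [(1×1.60×10^-19)(0.893)] = 1.19×10^-4 T.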